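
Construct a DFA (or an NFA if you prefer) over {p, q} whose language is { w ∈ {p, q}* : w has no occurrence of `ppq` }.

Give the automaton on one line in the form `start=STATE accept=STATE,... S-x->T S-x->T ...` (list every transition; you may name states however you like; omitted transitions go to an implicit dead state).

start=S0 accept=S0,S1,S2 S0-p->S1 S0-q->S0 S1-p->S2 S1-q->S0 S2-p->S2 S2-q->S3 S3-p->S3 S3-q->S3

Track partial matches of the forbidden pattern `ppq`. State S3 is a dead state reached once `ppq` has occurred; every other state accepts. S0 means no part of `ppq` is currently matched.
4 states suffice.
        p   q  
>* S0   S1  S0 
 * S1   S2  S0 
 * S2   S2  S3 
   S3   S3  S3 
(> = start, * = accepting)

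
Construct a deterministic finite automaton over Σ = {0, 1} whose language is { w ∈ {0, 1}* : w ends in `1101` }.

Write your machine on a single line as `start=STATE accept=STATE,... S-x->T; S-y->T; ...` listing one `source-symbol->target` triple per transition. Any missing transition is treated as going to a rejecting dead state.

start=S0; accept=S4; S0-0->S0; S0-1->S1; S1-0->S0; S1-1->S2; S2-0->S3; S2-1->S2; S3-0->S0; S3-1->S4; S4-0->S0; S4-1->S2

Let each state record the length of the longest suffix of the input read so far that is also a prefix of `1101`. S1 means the last symbol is `1`; S2 means the last 2 symbols are `11`; S3 means the last 3 symbols are `110`; S4 means the last 4 symbols are `1101`. Accept only at S4, where the string currently ends in `1101`.
        0   1  
>  S0   S0  S1 
   S1   S0  S2 
   S2   S3  S2 
   S3   S0  S4 
 * S4   S0  S2 
(> = start, * = accepting)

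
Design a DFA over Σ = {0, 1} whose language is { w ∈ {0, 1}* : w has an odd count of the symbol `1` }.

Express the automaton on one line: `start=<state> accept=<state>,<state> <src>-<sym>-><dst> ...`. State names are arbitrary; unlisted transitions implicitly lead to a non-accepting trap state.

start=S0 accept=S1 S0-0->S0 S0-1->S1 S1-0->S1 S1-1->S0

Keep the running count of `1`s modulo 2: each `1` advances along the cycle S0 → S1 → S0 while other symbols loop. Accept at S1.
        0   1  
>  S0   S0  S1 
 * S1   S1  S0 
(> = start, * = accepting)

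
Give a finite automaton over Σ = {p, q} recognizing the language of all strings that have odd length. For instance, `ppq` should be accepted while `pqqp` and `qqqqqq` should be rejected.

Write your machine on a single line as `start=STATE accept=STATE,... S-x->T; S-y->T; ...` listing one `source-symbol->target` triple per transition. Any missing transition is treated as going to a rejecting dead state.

start=A; accept=B; A-p->B; A-q->B; B-p->A; B-q->A

Count input length modulo 2: every symbol advances one step around the cycle A → B → A. Accept at B.
       p  q 
>  A   B  B 
 * B   A  A 
(> = start, * = accepting)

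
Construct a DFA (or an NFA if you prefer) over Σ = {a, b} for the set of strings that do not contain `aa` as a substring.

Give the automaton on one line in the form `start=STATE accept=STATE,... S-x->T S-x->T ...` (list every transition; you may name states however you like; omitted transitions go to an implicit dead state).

start=q0 accept=q0,q1 q0-a->q1 q0-b->q0 q1-a->q2 q1-b->q0 q2-a->q2 q2-b->q2

Track partial matches of the forbidden pattern `aa`. State q2 is a dead state reached once `aa` has occurred; every other state accepts. q0 means no part of `aa` is currently matched.
3 states suffice.
        a   b  
>* q0   q1  q0 
 * q1   q2  q0 
   q2   q2  q2 
(> = start, * = accepting)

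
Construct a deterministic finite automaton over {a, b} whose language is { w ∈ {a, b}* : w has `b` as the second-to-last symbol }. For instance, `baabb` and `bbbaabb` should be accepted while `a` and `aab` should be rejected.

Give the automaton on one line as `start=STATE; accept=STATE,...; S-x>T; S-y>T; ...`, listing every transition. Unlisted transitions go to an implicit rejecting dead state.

start=S0; accept=S5,S6; S0-a>S1; S0-b>S2; S1-a>S3; S1-b>S4; S2-a>S5; S2-b>S6; S3-a>S3; S3-b>S4; S4-a>S5; S4-b>S6; S5-a>S3; S5-b>S4; S6-a>S5; S6-b>S6

Because acceptance depends on a position counted from the end, the machine has to buffer the most recent 2 symbols. Make each state the string of the last up-to-2 symbols read; on input `x` shift the window left and append `x`. Accept when the buffered window has length 2 and begins with `b`.
With 7 states:
        a   b  
>  S0   S1  S2 
   S1   S3  S4 
   S2   S5  S6 
   S3   S3  S4 
   S4   S5  S6 
 * S5   S3  S4 
 * S6   S5  S6 
(> = start, * = accepting)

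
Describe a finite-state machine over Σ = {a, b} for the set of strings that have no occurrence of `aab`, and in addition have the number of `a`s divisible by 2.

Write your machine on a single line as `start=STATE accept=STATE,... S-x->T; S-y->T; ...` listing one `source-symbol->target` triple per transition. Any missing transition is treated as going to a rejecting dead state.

Handle the two conditions separately and then intersect. One (4 states) tracks partial matches of the forbidden pattern `aab`; the other (2 states) tracks the count of `a`s modulo 2. Each combined state is a pair, one component from each; accept when both components accept. Minimizing collapses redundant product states.
7 states suffice.
        a   b  
>* s0   s1  s0 
   s1   s2  s3 
 * s2   s4  s5 
   s3   s6  s3 
   s4   s2  s5 
   s5   s5  s5 
 * s6   s4  s0 
(> = start, * = accepting)

start=s0; accept=s0,s2,s6; s0-a->s1; s0-b->s0; s1-a->s2; s1-b->s3; s2-a->s4; s2-b->s5; s3-a->s6; s3-b->s3; s4-a->s2; s4-b->s5; s5-a->s5; s5-b->s5; s6-a->s4; s6-b->s0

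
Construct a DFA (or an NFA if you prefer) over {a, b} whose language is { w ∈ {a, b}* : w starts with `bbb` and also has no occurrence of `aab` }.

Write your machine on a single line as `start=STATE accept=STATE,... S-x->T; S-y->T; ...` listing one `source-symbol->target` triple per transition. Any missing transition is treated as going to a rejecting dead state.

start=q0; accept=q7,q8,q9; q0-a->q1; q0-b->q2; q1-a->q3; q1-b->q4; q2-a->q1; q2-b->q5; q3-a->q3; q3-b->q6; q4-a->q1; q4-b->q4; q5-a->q1; q5-b->q7; q6-a->q6; q6-b->q6; q7-a->q8; q7-b->q7; q8-a->q9; q8-b->q7; q9-a->q9; q9-b->q10; q10-a->q10; q10-b->q10

Handle the two conditions separately and then intersect. One (5 states) tracks whether the input so far still matches the prefix `bbb`; the other (4 states) tracks partial matches of the forbidden pattern `aab`. Each combined state is a pair, one component from each; accept when both components accept.
An 11-state machine:
          a    b  
>  q0     q1   q2 
   q1     q3   q4 
   q2     q1   q5 
   q3     q3   q6 
   q4     q1   q4 
   q5     q1   q7 
   q6     q6   q6 
 * q7     q8   q7 
 * q8     q9   q7 
 * q9     q9  q10 
   q10   q10  q10 
(> = start, * = accepting)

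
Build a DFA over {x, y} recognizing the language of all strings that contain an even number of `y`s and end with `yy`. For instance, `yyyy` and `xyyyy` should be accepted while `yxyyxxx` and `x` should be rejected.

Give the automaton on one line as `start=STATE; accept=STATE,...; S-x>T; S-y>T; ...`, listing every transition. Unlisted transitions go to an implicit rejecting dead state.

Handle the two conditions separately and then intersect. The first has 2 states tracking the count of `y`s modulo 2; the second has 3 states tracking how much of the suffix `yy` has currently been matched. A product state is a pair (one from each), accepting exactly when both do. Minimizing collapses redundant product states.
A 4-state machine:
        x   y  
>  q0   q0  q1 
   q1   q2  q3 
   q2   q2  q0 
 * q3   q0  q1 
(> = start, * = accepting)

start=q0; accept=q3; q0-x>q0; q0-y>q1; q1-x>q2; q1-y>q3; q2-x>q2; q2-y>q0; q3-x>q0; q3-y>q1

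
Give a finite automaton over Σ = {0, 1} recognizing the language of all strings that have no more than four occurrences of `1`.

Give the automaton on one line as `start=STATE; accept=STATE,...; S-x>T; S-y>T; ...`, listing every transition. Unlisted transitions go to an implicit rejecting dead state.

Count `1`s, saturating at 5: states q0 through q4 mean 0 through 4 `1`s seen; q5 means more than 4. Each `1` increments (capped at q5); other symbols loop. Accept from {q0, q1, q2, q3, q4}.
        0   1  
>* q0   q0  q1 
 * q1   q1  q2 
 * q2   q2  q3 
 * q3   q3  q4 
 * q4   q4  q5 
   q5   q5  q5 
(> = start, * = accepting)

start=q0; accept=q0,q1,q2,q3,q4; q0-0>q0; q0-1>q1; q1-0>q1; q1-1>q2; q2-0>q2; q2-1>q3; q3-0>q3; q3-1>q4; q4-0>q4; q4-1>q5; q5-0>q5; q5-1>q5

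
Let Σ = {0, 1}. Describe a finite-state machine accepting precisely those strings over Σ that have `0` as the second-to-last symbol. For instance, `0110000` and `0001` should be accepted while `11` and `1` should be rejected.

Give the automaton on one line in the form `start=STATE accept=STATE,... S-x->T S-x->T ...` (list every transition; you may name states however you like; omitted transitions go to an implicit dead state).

Because acceptance depends on a position counted from the end, the machine has to buffer the most recent 2 symbols. Make each state the string of the last up-to-2 symbols read; on input `x` shift the window left and append `x`. Accept when the buffered window has length 2 and begins with `0`.
       0  1 
>  A   B  C 
   B   D  E 
   C   F  G 
 * D   D  E 
 * E   F  G 
   F   D  E 
   G   F  G 
(> = start, * = accepting)

start=A accept=D,E A-0->B A-1->C B-0->D B-1->E C-0->F C-1->G D-0->D D-1->E E-0->F E-1->G F-0->D F-1->E G-0->F G-1->G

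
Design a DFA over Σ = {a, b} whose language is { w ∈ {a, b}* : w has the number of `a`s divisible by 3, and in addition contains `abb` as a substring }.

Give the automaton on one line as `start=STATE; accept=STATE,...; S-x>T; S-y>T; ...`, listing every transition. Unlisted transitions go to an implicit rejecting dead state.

Build one automaton per condition and run them in lockstep. The first has 3 states tracking the count of `a`s modulo 3; the second has 4 states tracking whether and how much of `abb` has been seen. A product state is a pair (one from each), accepting exactly when both do.
With 10 states:
        a   b  
>  q0   q1  q0 
   q1   q2  q3 
   q2   q4  q5 
   q3   q2  q6 
   q4   q1  q7 
   q5   q4  q8 
   q6   q8  q6 
   q7   q1  q9 
   q8   q9  q8 
 * q9   q6  q9 
(> = start, * = accepting)

start=q0; accept=q9; q0-a>q1; q0-b>q0; q1-a>q2; q1-b>q3; q2-a>q4; q2-b>q5; q3-a>q2; q3-b>q6; q4-a>q1; q4-b>q7; q5-a>q4; q5-b>q8; q6-a>q8; q6-b>q6; q7-a>q1; q7-b>q9; q8-a>q9; q8-b>q8; q9-a>q6; q9-b>q9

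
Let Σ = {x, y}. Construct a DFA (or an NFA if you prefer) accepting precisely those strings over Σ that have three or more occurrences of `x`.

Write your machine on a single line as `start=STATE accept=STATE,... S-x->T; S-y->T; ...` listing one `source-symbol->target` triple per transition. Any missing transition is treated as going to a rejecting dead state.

Count `x`s, saturating at 4: states S0 through S3 mean 0 through 3 `x`s seen; S4 means more than 3. Each `x` increments (capped at S4); other symbols loop. Accept from {S3, S4}.
        x   y  
>  S0   S1  S0 
   S1   S2  S1 
   S2   S3  S2 
 * S3   S4  S3 
 * S4   S4  S4 
(> = start, * = accepting)

start=S0; accept=S3,S4; S0-x->S1; S0-y->S0; S1-x->S2; S1-y->S1; S2-x->S3; S2-y->S2; S3-x->S4; S3-y->S3; S4-x->S4; S4-y->S4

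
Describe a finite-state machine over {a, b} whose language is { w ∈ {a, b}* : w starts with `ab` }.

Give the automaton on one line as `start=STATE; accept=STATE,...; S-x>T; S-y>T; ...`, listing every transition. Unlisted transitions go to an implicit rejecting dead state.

start=S0; accept=S2; S0-a>S1; S0-b>S3; S1-a>S3; S1-b>S2; S2-a>S2; S2-b>S2; S3-a>S3; S3-b>S3

Check the first 2 symbols one by one: S0 through S1 record how many have matched `ab` so far; any wrong symbol goes to the dead state S3. After all 2 match we enter the accepting sink S2.
With 4 states:
        a   b  
>  S0   S1  S3 
   S1   S3  S2 
 * S2   S2  S2 
   S3   S3  S3 
(> = start, * = accepting)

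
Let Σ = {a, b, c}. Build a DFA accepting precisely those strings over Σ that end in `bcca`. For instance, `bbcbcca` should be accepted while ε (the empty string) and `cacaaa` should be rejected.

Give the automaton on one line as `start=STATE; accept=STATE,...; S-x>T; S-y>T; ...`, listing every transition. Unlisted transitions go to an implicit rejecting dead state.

Remember how much of `bcca` the current input suffix matches. State q0 means no match yet; q1 means the last symbol is `b`; q2 means the last 2 symbols are `bc`; q3 means the last 3 symbols are `bcc`; q4 means the last 4 symbols are `bcca`. Only q4 accepts. On a mismatch, fall back to the longest proper suffix that is still a prefix of `bcca`.
With 5 states:
        a   b   c  
>  q0   q0  q1  q0 
   q1   q0  q1  q2 
   q2   q0  q1  q3 
   q3   q4  q1  q0 
 * q4   q0  q1  q0 
(> = start, * = accepting)

start=q0; accept=q4; q0-a>q0; q0-b>q1; q0-c>q0; q1-a>q0; q1-b>q1; q1-c>q2; q2-a>q0; q2-b>q1; q2-c>q3; q3-a>q4; q3-b>q1; q3-c>q0; q4-a>q0; q4-b>q1; q4-c>q0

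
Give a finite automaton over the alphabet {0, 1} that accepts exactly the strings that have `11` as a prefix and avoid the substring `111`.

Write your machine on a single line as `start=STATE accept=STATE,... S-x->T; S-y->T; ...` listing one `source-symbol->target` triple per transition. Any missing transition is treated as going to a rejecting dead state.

Build one automaton per condition and run them in lockstep. The first has 4 states tracking whether the input so far still matches the prefix `11`; the second has 4 states tracking partial matches of the forbidden pattern `111`. A product state is a pair (one from each), accepting exactly when both do.
10 states suffice.
       0  1 
>  A   B  C 
   B   B  D 
   C   B  E 
   D   B  F 
 * E   G  H 
   F   B  I 
 * G   G  J 
   H   H  H 
   I   I  I 
 * J   G  E 
(> = start, * = accepting)

start=A; accept=E,G,J; A-0->B; A-1->C; B-0->B; B-1->D; C-0->B; C-1->E; D-0->B; D-1->F; E-0->G; E-1->H; F-0->B; F-1->I; G-0->G; G-1->J; H-0->H; H-1->H; I-0->I; I-1->I; J-0->G; J-1->E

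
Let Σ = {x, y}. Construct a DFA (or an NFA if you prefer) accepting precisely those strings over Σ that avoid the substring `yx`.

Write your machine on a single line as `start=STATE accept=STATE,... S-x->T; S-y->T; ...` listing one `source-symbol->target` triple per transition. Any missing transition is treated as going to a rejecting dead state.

This is the complement of 'contains `yx`'. Use the same substring-matching states — q0 through q2 holding how much of `yx` has just been matched — but flip the accepting set: everything except the trap q2 accepts.
With 3 states:
        x   y  
>* q0   q0  q1 
 * q1   q2  q1 
   q2   q2  q2 
(> = start, * = accepting)

start=q0; accept=q0,q1; q0-x->q0; q0-y->q1; q1-x->q2; q1-y->q1; q2-x->q2; q2-y->q2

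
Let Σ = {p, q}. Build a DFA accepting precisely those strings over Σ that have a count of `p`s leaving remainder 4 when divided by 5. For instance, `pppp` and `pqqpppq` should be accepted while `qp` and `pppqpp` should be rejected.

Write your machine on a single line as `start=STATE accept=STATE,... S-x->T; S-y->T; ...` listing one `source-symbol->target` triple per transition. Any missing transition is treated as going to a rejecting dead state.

The only thing that matters is how many `p`s have appeared, reduced mod 5. Use one state per residue: S0 for 0, …, S4 for 4. Reading `p` moves to the next residue; anything else stays put. S4 is accepting.
A 5-state machine:
        p   q  
>  S0   S1  S0 
   S1   S2  S1 
   S2   S3  S2 
   S3   S4  S3 
 * S4   S0  S4 
(> = start, * = accepting)

start=S0; accept=S4; S0-p->S1; S0-q->S0; S1-p->S2; S1-q->S1; S2-p->S3; S2-q->S2; S3-p->S4; S3-q->S3; S4-p->S0; S4-q->S4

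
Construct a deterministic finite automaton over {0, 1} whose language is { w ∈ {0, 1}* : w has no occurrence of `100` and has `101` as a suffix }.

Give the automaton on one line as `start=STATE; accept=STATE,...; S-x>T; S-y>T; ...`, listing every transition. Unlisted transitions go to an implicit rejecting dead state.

start=A; accept=E; A-0>A; A-1>B; B-0>C; B-1>B; C-0>D; C-1>E; D-0>D; D-1>D; E-0>C; E-1>B

Handle the two conditions separately and then intersect. The first has 4 states tracking partial matches of the forbidden pattern `100`; the second has 4 states tracking how much of the suffix `101` has currently been matched. A product state is a pair (one from each), accepting exactly when both do. Equivalent product states are then merged.
With 5 states:
       0  1 
>  A   A  B 
   B   C  B 
   C   D  E 
   D   D  D 
 * E   C  B 
(> = start, * = accepting)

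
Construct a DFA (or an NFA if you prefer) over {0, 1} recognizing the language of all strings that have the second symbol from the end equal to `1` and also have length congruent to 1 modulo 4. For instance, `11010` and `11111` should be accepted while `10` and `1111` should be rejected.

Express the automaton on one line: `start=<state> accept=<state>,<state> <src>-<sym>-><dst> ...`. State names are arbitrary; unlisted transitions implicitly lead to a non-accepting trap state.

Run two small machines in parallel and take their product. The first has 7 states tracking the last 2 symbols read; the second has 4 states tracking the input length modulo 4. A product state is a pair (one from each), accepting exactly when both do. Minimizing collapses redundant product states.
A 6-state machine:
        0   1  
>  q0   q1  q1 
   q1   q2  q2 
   q2   q3  q3 
   q3   q0  q4 
   q4   q5  q5 
 * q5   q2  q2 
(> = start, * = accepting)

start=q0 accept=q5 q0-0->q1 q0-1->q1 q1-0->q2 q1-1->q2 q2-0->q3 q2-1->q3 q3-0->q0 q3-1->q4 q4-0->q5 q4-1->q5 q5-0->q2 q5-1->q2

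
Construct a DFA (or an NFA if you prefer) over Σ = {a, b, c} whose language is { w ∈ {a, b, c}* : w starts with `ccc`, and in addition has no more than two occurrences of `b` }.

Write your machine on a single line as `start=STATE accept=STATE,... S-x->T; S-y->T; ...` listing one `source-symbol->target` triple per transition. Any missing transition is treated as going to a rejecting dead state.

start=s0; accept=s4,s5,s6; s0-a->s1; s0-b->s1; s0-c->s2; s1-a->s1; s1-b->s1; s1-c->s1; s2-a->s1; s2-b->s1; s2-c->s3; s3-a->s1; s3-b->s1; s3-c->s4; s4-a->s4; s4-b->s5; s4-c->s4; s5-a->s5; s5-b->s6; s5-c->s5; s6-a->s6; s6-b->s1; s6-c->s6

Run two small machines in parallel and take their product. The first has 5 states tracking whether the input so far still matches the prefix `ccc`; the second has 4 states tracking the count of `b`s, saturating at 3. A product state is a pair (one from each), accepting exactly when both do. Minimizing collapses redundant product states.
With 7 states:
        a   b   c  
>  s0   s1  s1  s2 
   s1   s1  s1  s1 
   s2   s1  s1  s3 
   s3   s1  s1  s4 
 * s4   s4  s5  s4 
 * s5   s5  s6  s5 
 * s6   s6  s1  s6 
(> = start, * = accepting)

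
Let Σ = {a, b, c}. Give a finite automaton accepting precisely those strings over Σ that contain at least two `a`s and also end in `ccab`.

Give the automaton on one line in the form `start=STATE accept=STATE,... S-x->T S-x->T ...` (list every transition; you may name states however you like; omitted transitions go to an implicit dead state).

start=q0 accept=q5 q0-a->q1 q0-b->q0 q0-c->q0 q1-a->q1 q1-b->q1 q1-c->q2 q2-a->q1 q2-b->q1 q2-c->q3 q3-a->q4 q3-b->q1 q3-c->q3 q4-a->q1 q4-b->q5 q4-c->q2 q5-a->q1 q5-b->q1 q5-c->q2

Run two small machines in parallel and take their product. One (4 states) tracks the count of `a`s, saturating at 3; the other (5 states) tracks how much of the suffix `ccab` has currently been matched. Each combined state is a pair, one component from each; accept when both components accept. Equivalent product states are then merged.
6 states suffice.
        a   b   c  
>  q0   q1  q0  q0 
   q1   q1  q1  q2 
   q2   q1  q1  q3 
   q3   q4  q1  q3 
   q4   q1  q5  q2 
 * q5   q1  q1  q2 
(> = start, * = accepting)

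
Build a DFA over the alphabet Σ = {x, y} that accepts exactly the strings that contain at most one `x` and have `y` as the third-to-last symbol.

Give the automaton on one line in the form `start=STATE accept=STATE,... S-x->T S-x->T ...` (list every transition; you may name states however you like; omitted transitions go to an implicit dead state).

start=q0 accept=q8,q9,q10,q11 q0-x->q1 q0-y->q2 q1-x->q3 q1-y->q4 q2-x->q5 q2-y->q6 q3-x->q3 q3-y->q3 q4-x->q3 q4-y->q7 q5-x->q3 q5-y->q8 q6-x->q9 q6-y->q10 q7-x->q3 q7-y->q11 q8-x->q3 q8-y->q7 q9-x->q3 q9-y->q8 q10-x->q9 q10-y->q10 q11-x->q3 q11-y->q11

Run two small machines in parallel and take their product. The first has 3 states tracking the count of `x`s, saturating at 2; the second has 15 states tracking the last 3 symbols read. A product state is a pair (one from each), accepting exactly when both do. Minimizing collapses redundant product states.
12 states suffice.
          x    y  
>  q0     q1   q2 
   q1     q3   q4 
   q2     q5   q6 
   q3     q3   q3 
   q4     q3   q7 
   q5     q3   q8 
   q6     q9  q10 
   q7     q3  q11 
 * q8     q3   q7 
 * q9     q3   q8 
 * q10    q9  q10 
 * q11    q3  q11 
(> = start, * = accepting)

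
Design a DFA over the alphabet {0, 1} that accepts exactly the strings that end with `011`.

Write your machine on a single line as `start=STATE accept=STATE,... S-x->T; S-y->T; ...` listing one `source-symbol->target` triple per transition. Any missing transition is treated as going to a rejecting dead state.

Remember how much of `011` the current input suffix matches. State S0 means no match yet; S1 means the last symbol is `0`; S2 means the last 2 symbols are `01`; S3 means the last 3 symbols are `011`. Only S3 accepts. On a mismatch, fall back to the longest proper suffix that is still a prefix of `011`.
4 states suffice.
        0   1  
>  S0   S1  S0 
   S1   S1  S2 
   S2   S1  S3 
 * S3   S1  S0 
(> = start, * = accepting)

start=S0; accept=S3; S0-0->S1; S0-1->S0; S1-0->S1; S1-1->S2; S2-0->S1; S2-1->S3; S3-0->S1; S3-1->S0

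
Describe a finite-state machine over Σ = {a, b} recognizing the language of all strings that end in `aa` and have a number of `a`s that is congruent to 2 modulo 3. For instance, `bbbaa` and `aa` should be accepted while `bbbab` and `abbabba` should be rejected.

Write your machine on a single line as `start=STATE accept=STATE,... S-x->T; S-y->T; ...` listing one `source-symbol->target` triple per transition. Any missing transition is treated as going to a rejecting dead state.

start=q0; accept=q2; q0-a->q1; q0-b->q0; q1-a->q2; q1-b->q3; q2-a->q4; q2-b->q5; q3-a->q6; q3-b->q3; q4-a->q7; q4-b->q0; q5-a->q8; q5-b->q5; q6-a->q4; q6-b->q5; q7-a->q2; q7-b->q3; q8-a->q7; q8-b->q0

Build one automaton per condition and run them in lockstep. One (3 states) tracks how much of the suffix `aa` has currently been matched; the other (3 states) tracks the count of `a`s modulo 3. Each combined state is a pair, one component from each; accept when both components accept.
A 9-state machine:
        a   b  
>  q0   q1  q0 
   q1   q2  q3 
 * q2   q4  q5 
   q3   q6  q3 
   q4   q7  q0 
   q5   q8  q5 
   q6   q4  q5 
   q7   q2  q3 
   q8   q7  q0 
(> = start, * = accepting)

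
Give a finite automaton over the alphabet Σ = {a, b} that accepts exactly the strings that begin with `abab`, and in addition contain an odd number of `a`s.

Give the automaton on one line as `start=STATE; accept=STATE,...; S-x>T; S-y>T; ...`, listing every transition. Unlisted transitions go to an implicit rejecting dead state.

start=q0; accept=q7; q0-a>q1; q0-b>q2; q1-a>q2; q1-b>q3; q2-a>q4; q2-b>q2; q3-a>q5; q3-b>q4; q4-a>q2; q4-b>q4; q5-a>q4; q5-b>q6; q6-a>q7; q6-b>q6; q7-a>q6; q7-b>q7

Build one automaton per condition and run them in lockstep. One (6 states) tracks whether the input so far still matches the prefix `abab`; the other (2 states) tracks the count of `a`s modulo 2. Each combined state is a pair, one component from each; accept when both components accept.
With 8 states:
        a   b  
>  q0   q1  q2 
   q1   q2  q3 
   q2   q4  q2 
   q3   q5  q4 
   q4   q2  q4 
   q5   q4  q6 
   q6   q7  q6 
 * q7   q6  q7 
(> = start, * = accepting)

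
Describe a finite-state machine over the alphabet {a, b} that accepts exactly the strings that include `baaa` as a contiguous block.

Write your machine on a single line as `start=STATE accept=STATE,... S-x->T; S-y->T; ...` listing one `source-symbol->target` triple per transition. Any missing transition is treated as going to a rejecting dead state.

Track how much of `baaa` has been matched so far: state q0 is no progress, q4 is the absorbing accept state reached once `baaa` has occurred. Intermediate states record partial matches; on a mismatch, fall back to the longest reusable overlap.
5 states suffice.
        a   b  
>  q0   q0  q1 
   q1   q2  q1 
   q2   q3  q1 
   q3   q4  q1 
 * q4   q4  q4 
(> = start, * = accepting)

start=q0; accept=q4; q0-a->q0; q0-b->q1; q1-a->q2; q1-b->q1; q2-a->q3; q2-b->q1; q3-a->q4; q3-b->q1; q4-a->q4; q4-b->q4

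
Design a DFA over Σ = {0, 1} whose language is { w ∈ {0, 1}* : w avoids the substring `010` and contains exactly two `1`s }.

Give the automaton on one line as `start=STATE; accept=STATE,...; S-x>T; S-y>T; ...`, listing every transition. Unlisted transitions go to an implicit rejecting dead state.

start=q0; accept=q5,q7; q0-0>q1; q0-1>q2; q1-0>q1; q1-1>q3; q2-0>q4; q2-1>q5; q3-0>q6; q3-1>q5; q4-0>q4; q4-1>q7; q5-0>q5; q5-1>q6; q6-0>q6; q6-1>q6; q7-0>q6; q7-1>q6

Handle the two conditions separately and then intersect. The first has 4 states tracking partial matches of the forbidden pattern `010`; the second has 4 states tracking the count of `1`s, saturating at 3. A product state is a pair (one from each), accepting exactly when both do. Minimizing collapses redundant product states.
With 8 states:
        0   1  
>  q0   q1  q2 
   q1   q1  q3 
   q2   q4  q5 
   q3   q6  q5 
   q4   q4  q7 
 * q5   q5  q6 
   q6   q6  q6 
 * q7   q6  q6 
(> = start, * = accepting)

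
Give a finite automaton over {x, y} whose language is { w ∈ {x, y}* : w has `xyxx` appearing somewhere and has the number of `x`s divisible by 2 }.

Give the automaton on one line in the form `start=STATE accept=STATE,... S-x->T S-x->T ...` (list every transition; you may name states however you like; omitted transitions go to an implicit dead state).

Run two small machines in parallel and take their product. One (5 states) tracks whether and how much of `xyxx` has been seen; the other (2 states) tracks the count of `x`s modulo 2. Each combined state is a pair, one component from each; accept when both components accept.
With 10 states:
        x   y  
>  s0   s1  s0 
   s1   s2  s3 
   s2   s1  s4 
   s3   s5  s6 
   s4   s7  s0 
   s5   s8  s4 
   s6   s2  s6 
   s7   s9  s3 
   s8   s9  s8 
 * s9   s8  s9 
(> = start, * = accepting)

start=s0 accept=s9 s0-x->s1 s0-y->s0 s1-x->s2 s1-y->s3 s2-x->s1 s2-y->s4 s3-x->s5 s3-y->s6 s4-x->s7 s4-y->s0 s5-x->s8 s5-y->s4 s6-x->s2 s6-y->s6 s7-x->s9 s7-y->s3 s8-x->s9 s8-y->s8 s9-x->s8 s9-y->s9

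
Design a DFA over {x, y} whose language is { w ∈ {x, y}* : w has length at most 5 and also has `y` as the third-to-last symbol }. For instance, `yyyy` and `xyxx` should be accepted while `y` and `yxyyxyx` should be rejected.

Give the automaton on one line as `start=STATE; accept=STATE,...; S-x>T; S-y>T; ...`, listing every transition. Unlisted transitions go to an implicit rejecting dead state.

Run two small machines in parallel and take their product. The first has 7 states tracking the input length, saturating at 6; the second has 15 states tracking the last 3 symbols read. A product state is a pair (one from each), accepting exactly when both do. After merging equivalent states the machine shrinks.
With 15 states:
       x  y 
>  A   B  C 
   B   D  E 
   C   F  G 
   D   H  I 
   E   J  K 
   F   L  M 
   G   N  O 
   H   H  H 
   I   J  J 
   J   L  L 
   K   N  N 
 * L   H  H 
 * M   J  J 
 * N   L  L 
 * O   N  N 
(> = start, * = accepting)

start=A; accept=L,M,N,O; A-x>B; A-y>C; B-x>D; B-y>E; C-x>F; C-y>G; D-x>H; D-y>I; E-x>J; E-y>K; F-x>L; F-y>M; G-x>N; G-y>O; H-x>H; H-y>H; I-x>J; I-y>J; J-x>L; J-y>L; K-x>N; K-y>N; L-x>H; L-y>H; M-x>J; M-y>J; N-x>L; N-y>L; O-x>N; O-y>N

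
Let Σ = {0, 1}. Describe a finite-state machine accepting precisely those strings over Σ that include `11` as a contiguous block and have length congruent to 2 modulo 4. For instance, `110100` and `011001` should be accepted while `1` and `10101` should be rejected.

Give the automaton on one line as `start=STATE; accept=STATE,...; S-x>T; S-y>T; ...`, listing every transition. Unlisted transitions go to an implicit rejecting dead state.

Build one automaton per condition and run them in lockstep. One (3 states) tracks whether and how much of `11` has been seen; the other (4 states) tracks the input length modulo 4. Each combined state is a pair, one component from each; accept when both components accept.
12 states suffice.
          0    1  
>  S0     S1   S2 
   S1     S3   S4 
   S2     S3   S5 
   S3     S6   S7 
   S4     S6   S8 
 * S5     S8   S8 
   S6     S0   S9 
   S7     S0  S10 
   S8    S10  S10 
   S9     S1  S11 
   S10   S11  S11 
   S11    S5   S5 
(> = start, * = accepting)

start=S0; accept=S5; S0-0>S1; S0-1>S2; S1-0>S3; S1-1>S4; S2-0>S3; S2-1>S5; S3-0>S6; S3-1>S7; S4-0>S6; S4-1>S8; S5-0>S8; S5-1>S8; S6-0>S0; S6-1>S9; S7-0>S0; S7-1>S10; S8-0>S10; S8-1>S10; S9-0>S1; S9-1>S11; S10-0>S11; S10-1>S11; S11-0>S5; S11-1>S5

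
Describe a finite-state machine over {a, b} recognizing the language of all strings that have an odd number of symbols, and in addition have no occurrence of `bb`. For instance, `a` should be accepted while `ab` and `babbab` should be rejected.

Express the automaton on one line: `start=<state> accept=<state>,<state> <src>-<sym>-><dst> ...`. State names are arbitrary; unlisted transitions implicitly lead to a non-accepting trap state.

Build one automaton per condition and run them in lockstep. The first has 2 states tracking the input length modulo 2; the second has 3 states tracking partial matches of the forbidden pattern `bb`. A product state is a pair (one from each), accepting exactly when both do.
A 6-state machine:
        a   b  
>  q0   q1  q2 
 * q1   q0  q3 
 * q2   q0  q4 
   q3   q1  q5 
   q4   q5  q5 
   q5   q4  q4 
(> = start, * = accepting)

start=q0 accept=q1,q2 q0-a->q1 q0-b->q2 q1-a->q0 q1-b->q3 q2-a->q0 q2-b->q4 q3-a->q1 q3-b->q5 q4-a->q5 q4-b->q5 q5-a->q4 q5-b->q4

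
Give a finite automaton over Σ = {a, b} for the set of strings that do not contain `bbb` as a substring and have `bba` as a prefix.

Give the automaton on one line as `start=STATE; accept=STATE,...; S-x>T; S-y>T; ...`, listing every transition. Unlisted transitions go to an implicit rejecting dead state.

start=q0; accept=q6,q8,q9; q0-a>q1; q0-b>q2; q1-a>q1; q1-b>q3; q2-a>q1; q2-b>q4; q3-a>q1; q3-b>q5; q4-a>q6; q4-b>q7; q5-a>q1; q5-b>q7; q6-a>q6; q6-b>q8; q7-a>q7; q7-b>q7; q8-a>q6; q8-b>q9; q9-a>q6; q9-b>q10; q10-a>q10; q10-b>q10

Handle the two conditions separately and then intersect. One (4 states) tracks partial matches of the forbidden pattern `bbb`; the other (5 states) tracks whether the input so far still matches the prefix `bba`. Each combined state is a pair, one component from each; accept when both components accept.
An 11-state machine:
          a    b  
>  q0     q1   q2 
   q1     q1   q3 
   q2     q1   q4 
   q3     q1   q5 
   q4     q6   q7 
   q5     q1   q7 
 * q6     q6   q8 
   q7     q7   q7 
 * q8     q6   q9 
 * q9     q6  q10 
   q10   q10  q10 
(> = start, * = accepting)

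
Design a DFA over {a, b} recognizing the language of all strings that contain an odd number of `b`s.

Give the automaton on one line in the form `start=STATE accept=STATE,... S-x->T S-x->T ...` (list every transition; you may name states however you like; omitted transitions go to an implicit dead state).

Keep the running count of `b`s modulo 2: each `b` advances along the cycle s0 → s1 → s0 while other symbols loop. Accept at s1.
        a   b  
>  s0   s0  s1 
 * s1   s1  s0 
(> = start, * = accepting)

start=s0 accept=s1 s0-a->s0 s0-b->s1 s1-a->s1 s1-b->s0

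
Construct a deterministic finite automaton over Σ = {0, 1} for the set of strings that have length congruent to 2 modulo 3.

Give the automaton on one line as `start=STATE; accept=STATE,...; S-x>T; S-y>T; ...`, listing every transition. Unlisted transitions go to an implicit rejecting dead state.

start=S0; accept=S2; S0-0>S1; S0-1>S1; S1-0>S2; S1-1>S2; S2-0>S0; S2-1>S0

Only the length mod 3 matters, so use a 3-cycle: from any state, every input symbol moves to the next state, wrapping S2 back to S0. Mark S2 accepting.
3 states suffice.
        0   1  
>  S0   S1  S1 
   S1   S2  S2 
 * S2   S0  S0 
(> = start, * = accepting)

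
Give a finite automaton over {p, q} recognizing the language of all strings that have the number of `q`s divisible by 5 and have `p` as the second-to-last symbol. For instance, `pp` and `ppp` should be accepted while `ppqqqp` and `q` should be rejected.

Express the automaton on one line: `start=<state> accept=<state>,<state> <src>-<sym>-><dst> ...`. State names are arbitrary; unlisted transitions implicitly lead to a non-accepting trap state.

start=A accept=D,U A-p->B A-q->C B-p->D B-q->E C-p->F C-q->G D-p->D D-q->E E-p->F E-q->G F-p->H F-q->I G-p->J G-q->K H-p->H H-q->I I-p->J I-q->K J-p->L J-q->M K-p->N K-q->O L-p->L L-q->M M-p->N M-q->O N-p->P N-q->Q O-p->R O-q->S P-p->P P-q->Q Q-p->R Q-q->S R-p->T R-q->U S-p->V S-q->W T-p->T T-q->U U-p->V U-q->W V-p->D V-q->E W-p->F W-q->G

Run two small machines in parallel and take their product. The first has 5 states tracking the count of `q`s modulo 5; the second has 7 states tracking the last 2 symbols read. A product state is a pair (one from each), accepting exactly when both do.
23 states suffice.
       p  q 
>  A   B  C 
   B   D  E 
   C   F  G 
 * D   D  E 
   E   F  G 
   F   H  I 
   G   J  K 
   H   H  I 
   I   J  K 
   J   L  M 
   K   N  O 
   L   L  M 
   M   N  O 
   N   P  Q 
   O   R  S 
   P   P  Q 
   Q   R  S 
   R   T  U 
   S   V  W 
   T   T  U 
 * U   V  W 
   V   D  E 
   W   F  G 
(> = start, * = accepting)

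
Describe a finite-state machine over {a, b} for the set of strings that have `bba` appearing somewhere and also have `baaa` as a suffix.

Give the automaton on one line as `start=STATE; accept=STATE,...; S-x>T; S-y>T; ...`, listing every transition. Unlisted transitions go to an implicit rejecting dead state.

start=s0; accept=s5; s0-a>s0; s0-b>s1; s1-a>s0; s1-b>s2; s2-a>s3; s2-b>s2; s3-a>s4; s3-b>s2; s4-a>s5; s4-b>s2; s5-a>s6; s5-b>s2; s6-a>s6; s6-b>s2

Build one automaton per condition and run them in lockstep. One (4 states) tracks whether and how much of `bba` has been seen; the other (5 states) tracks how much of the suffix `baaa` has currently been matched. Each combined state is a pair, one component from each; accept when both components accept. Equivalent product states are then merged.
A 7-state machine:
        a   b  
>  s0   s0  s1 
   s1   s0  s2 
   s2   s3  s2 
   s3   s4  s2 
   s4   s5  s2 
 * s5   s6  s2 
   s6   s6  s2 
(> = start, * = accepting)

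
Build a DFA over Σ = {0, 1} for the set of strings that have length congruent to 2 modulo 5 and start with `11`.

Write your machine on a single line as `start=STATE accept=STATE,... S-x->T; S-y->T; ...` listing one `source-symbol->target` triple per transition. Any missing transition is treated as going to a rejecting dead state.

Handle the two conditions separately and then intersect. One (5 states) tracks the input length modulo 5; the other (4 states) tracks whether the input so far still matches the prefix `11`. Each combined state is a pair, one component from each; accept when both components accept. After merging equivalent states the machine shrinks.
With 8 states:
        0   1  
>  q0   q1  q2 
   q1   q1  q1 
   q2   q1  q3 
 * q3   q4  q4 
   q4   q5  q5 
   q5   q6  q6 
   q6   q7  q7 
   q7   q3  q3 
(> = start, * = accepting)

start=q0; accept=q3; q0-0->q1; q0-1->q2; q1-0->q1; q1-1->q1; q2-0->q1; q2-1->q3; q3-0->q4; q3-1->q4; q4-0->q5; q4-1->q5; q5-0->q6; q5-1->q6; q6-0->q7; q6-1->q7; q7-0->q3; q7-1->q3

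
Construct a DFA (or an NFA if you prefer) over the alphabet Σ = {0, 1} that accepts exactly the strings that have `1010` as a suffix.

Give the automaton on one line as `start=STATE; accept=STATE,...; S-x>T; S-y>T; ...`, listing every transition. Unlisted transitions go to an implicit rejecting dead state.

start=q0; accept=q4; q0-0>q0; q0-1>q1; q1-0>q2; q1-1>q1; q2-0>q0; q2-1>q3; q3-0>q4; q3-1>q1; q4-0>q0; q4-1>q3

Let each state record the length of the longest suffix of the input read so far that is also a prefix of `1010`. q1 means the last symbol is `1`; q2 means the last 2 symbols are `10`; q3 means the last 3 symbols are `101`; q4 means the last 4 symbols are `1010`. Accept only at q4, where the string currently ends in `1010`.
        0   1  
>  q0   q0  q1 
   q1   q2  q1 
   q2   q0  q3 
   q3   q4  q1 
 * q4   q0  q3 
(> = start, * = accepting)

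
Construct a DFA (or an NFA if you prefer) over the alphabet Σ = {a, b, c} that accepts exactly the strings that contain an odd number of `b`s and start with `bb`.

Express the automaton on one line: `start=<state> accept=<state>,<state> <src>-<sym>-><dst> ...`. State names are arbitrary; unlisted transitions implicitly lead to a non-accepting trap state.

start=s0 accept=s4 s0-a->s1 s0-b->s2 s0-c->s1 s1-a->s1 s1-b->s1 s1-c->s1 s2-a->s1 s2-b->s3 s2-c->s1 s3-a->s3 s3-b->s4 s3-c->s3 s4-a->s4 s4-b->s3 s4-c->s4

Handle the two conditions separately and then intersect. One (2 states) tracks the count of `b`s modulo 2; the other (4 states) tracks whether the input so far still matches the prefix `bb`. Each combined state is a pair, one component from each; accept when both components accept. After merging equivalent states the machine shrinks.
A 5-state machine:
        a   b   c  
>  s0   s1  s2  s1 
   s1   s1  s1  s1 
   s2   s1  s3  s1 
   s3   s3  s4  s3 
 * s4   s4  s3  s4 
(> = start, * = accepting)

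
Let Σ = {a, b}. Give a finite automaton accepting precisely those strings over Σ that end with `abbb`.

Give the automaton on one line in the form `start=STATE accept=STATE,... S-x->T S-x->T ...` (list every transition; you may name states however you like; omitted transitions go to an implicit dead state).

Remember how much of `abbb` the current input suffix matches. State s0 means no match yet; s1 means the last symbol is `a`; s2 means the last 2 symbols are `ab`; s3 means the last 3 symbols are `abb`; s4 means the last 4 symbols are `abbb`. Only s4 accepts. On a mismatch, fall back to the longest proper suffix that is still a prefix of `abbb`.
With 5 states:
        a   b  
>  s0   s1  s0 
   s1   s1  s2 
   s2   s1  s3 
   s3   s1  s4 
 * s4   s1  s0 
(> = start, * = accepting)

start=s0 accept=s4 s0-a->s1 s0-b->s0 s1-a->s1 s1-b->s2 s2-a->s1 s2-b->s3 s3-a->s1 s3-b->s4 s4-a->s1 s4-b->s0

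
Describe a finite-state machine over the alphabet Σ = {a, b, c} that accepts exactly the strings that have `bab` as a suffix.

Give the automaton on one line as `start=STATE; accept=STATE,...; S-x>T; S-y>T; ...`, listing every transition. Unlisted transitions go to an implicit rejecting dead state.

Remember how much of `bab` the current input suffix matches. State S0 means no match yet; S1 means the last symbol is `b`; S2 means the last 2 symbols are `ba`; S3 means the last 3 symbols are `bab`. Only S3 accepts. On a mismatch, fall back to the longest proper suffix that is still a prefix of `bab`.
A 4-state machine:
        a   b   c  
>  S0   S0  S1  S0 
   S1   S2  S1  S0 
   S2   S0  S3  S0 
 * S3   S2  S1  S0 
(> = start, * = accepting)

start=S0; accept=S3; S0-a>S0; S0-b>S1; S0-c>S0; S1-a>S2; S1-b>S1; S1-c>S0; S2-a>S0; S2-b>S3; S2-c>S0; S3-a>S2; S3-b>S1; S3-c>S0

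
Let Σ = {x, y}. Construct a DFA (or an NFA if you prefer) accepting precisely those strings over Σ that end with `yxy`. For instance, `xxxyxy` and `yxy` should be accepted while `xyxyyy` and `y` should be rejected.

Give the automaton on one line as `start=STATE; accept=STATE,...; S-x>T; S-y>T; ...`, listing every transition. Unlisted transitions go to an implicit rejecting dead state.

Remember how much of `yxy` the current input suffix matches. State S0 means no match yet; S1 means the last symbol is `y`; S2 means the last 2 symbols are `yx`; S3 means the last 3 symbols are `yxy`. Only S3 accepts. On a mismatch, fall back to the longest proper suffix that is still a prefix of `yxy`.
        x   y  
>  S0   S0  S1 
   S1   S2  S1 
   S2   S0  S3 
 * S3   S2  S1 
(> = start, * = accepting)

start=S0; accept=S3; S0-x>S0; S0-y>S1; S1-x>S2; S1-y>S1; S2-x>S0; S2-y>S3; S3-x>S2; S3-y>S1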